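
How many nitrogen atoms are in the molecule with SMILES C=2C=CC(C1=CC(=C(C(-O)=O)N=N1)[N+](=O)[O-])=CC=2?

The symbol for nitrogen appears 3 times in the SMILES.

3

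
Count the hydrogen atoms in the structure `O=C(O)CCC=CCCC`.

14

Hydrogens are implicit in SMILES; fill each atom to its normal valence:
  4 × C: 2 H each → 8
  2 × C: 1 H each → 2
  1 × C: 3 H
  1 × C: no H
  1 × O: 1 H
  1 × O: no H
  Total hydrogens = 14.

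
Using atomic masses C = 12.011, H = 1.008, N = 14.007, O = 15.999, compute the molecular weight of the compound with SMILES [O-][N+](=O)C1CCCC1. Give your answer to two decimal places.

Molecular formula: C5H9NO2.
M = 5×12.011 + 9×1.008 + 1×14.007 + 2×15.999 = 115.13 g/mol.

115.13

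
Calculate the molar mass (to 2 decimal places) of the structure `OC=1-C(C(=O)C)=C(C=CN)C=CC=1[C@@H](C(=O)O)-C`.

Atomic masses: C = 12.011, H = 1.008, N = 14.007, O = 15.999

249.27

Molecular formula: C13H15NO4.
M = 13×12.011 + 15×1.008 + 1×14.007 + 4×15.999 = 249.27 g/mol.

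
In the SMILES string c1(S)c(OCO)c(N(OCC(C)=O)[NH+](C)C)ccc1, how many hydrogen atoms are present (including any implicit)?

19

Hydrogens are implicit in SMILES; fill each atom to its normal valence:
  3 × C: 3 H each → 9
  3 × C (aromatic): 1 H each → 3
  3 × C (aromatic): no H
  3 × O: no H
  2 × C: 2 H each → 4
  1 × C: no H
  1 × N (charge +1): 1 H
  1 × N: no H
  1 × O: 1 H
  1 × S: 1 H
  Total hydrogens = 19.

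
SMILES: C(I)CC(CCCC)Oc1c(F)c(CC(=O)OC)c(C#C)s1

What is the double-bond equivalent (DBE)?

Molecular formula from the SMILES: C16H20FIO3S.
DoU = (2C + 2 + N − H − X)/2 = (2·16 + 2 + 0 − 20 − 2)/2 = 12/2 = 6.
(Structurally: 1 ring(s) + 5 π bond(s) = 6.)

6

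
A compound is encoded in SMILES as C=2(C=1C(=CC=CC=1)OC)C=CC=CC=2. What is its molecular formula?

Heavy atoms from the SMILES: 13 C, 1 O.
Implicit hydrogens by atom environment:
  9 × C (aromatic): 1 H each → 9
  3 × C (aromatic): no H
  1 × C: 3 H
  1 × O: no H
  Total hydrogens = 12.
Molecular formula: C13H12O

C13H12O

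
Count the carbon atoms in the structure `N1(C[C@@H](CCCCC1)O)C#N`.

The symbol for carbon appears 8 times in the SMILES.

8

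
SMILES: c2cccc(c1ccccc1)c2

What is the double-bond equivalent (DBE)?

8

Molecular formula from the SMILES: C12H10.
DoU = (2C + 2 + N − H − X)/2 = (2·12 + 2 + 0 − 10 − 0)/2 = 16/2 = 8.
(Structurally: 2 ring(s) + 6 π bond(s) = 8.)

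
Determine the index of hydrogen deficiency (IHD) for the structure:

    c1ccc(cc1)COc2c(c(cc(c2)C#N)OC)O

Molecular formula from the SMILES: C15H13NO3.
DoU = (2C + 2 + N − H − X)/2 = (2·15 + 2 + 1 − 13 − 0)/2 = 20/2 = 10.
(Structurally: 2 ring(s) + 8 π bond(s) = 10.)

10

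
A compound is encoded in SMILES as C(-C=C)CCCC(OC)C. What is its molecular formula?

Heavy atoms from the SMILES: 9 C, 1 O.
Implicit hydrogens by atom environment:
  5 × C: 2 H each → 10
  2 × C: 3 H each → 6
  2 × C: 1 H each → 2
  1 × O: no H
  Total hydrogens = 18.
Molecular formula: C9H18O

C9H18O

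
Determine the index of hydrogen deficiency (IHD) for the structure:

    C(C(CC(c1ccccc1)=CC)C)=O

Molecular formula from the SMILES: C13H16O.
DoU = (2C + 2 + N − H − X)/2 = (2·13 + 2 + 0 − 16 − 0)/2 = 12/2 = 6.
(Structurally: 1 ring(s) + 5 π bond(s) = 6.)

6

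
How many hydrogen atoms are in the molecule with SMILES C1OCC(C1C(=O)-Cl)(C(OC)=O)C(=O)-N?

Hydrogens are implicit in SMILES; fill each atom to its normal valence:
  5 × O: no H
  4 × C: no H
  2 × C: 2 H each → 4
  1 × C: 3 H
  1 × C: 1 H
  1 × Cl: no H
  1 × N: 2 H
  Total hydrogens = 10.

10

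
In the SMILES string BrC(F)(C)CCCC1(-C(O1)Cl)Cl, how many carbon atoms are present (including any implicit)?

The symbol for carbon appears 7 times in the SMILES. (Cl is a single chlorine, not C + l.)

7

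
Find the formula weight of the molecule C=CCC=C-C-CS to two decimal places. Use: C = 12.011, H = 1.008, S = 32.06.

128.23

Molecular formula: C7H12S.
M = 7×12.011 + 12×1.008 + 1×32.06 = 128.23 g/mol.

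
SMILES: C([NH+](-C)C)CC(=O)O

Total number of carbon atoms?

The symbol for carbon appears 5 times in the SMILES.

5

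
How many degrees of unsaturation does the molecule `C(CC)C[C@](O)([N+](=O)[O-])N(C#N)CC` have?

Molecular formula from the SMILES: C8H15N3O3.
DoU = (2C + 2 + N − H − X)/2 = (2·8 + 2 + 3 − 15 − 0)/2 = 6/2 = 3.
(Structurally: 0 ring(s) + 3 π bond(s) = 3.)

3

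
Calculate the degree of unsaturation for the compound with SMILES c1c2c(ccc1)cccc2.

Molecular formula from the SMILES: C10H8.
DoU = (2C + 2 + N − H − X)/2 = (2·10 + 2 + 0 − 8 − 0)/2 = 14/2 = 7.
(Structurally: 2 ring(s) + 5 π bond(s) = 7.)

7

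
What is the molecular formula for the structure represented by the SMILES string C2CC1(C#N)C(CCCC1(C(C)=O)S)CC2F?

C13H18FNOS

Heavy atoms from the SMILES: 13 C, 1 F, 1 N, 1 O, 1 S.
Implicit hydrogens by atom environment:
  6 × C: 2 H each → 12
  4 × C: no H
  2 × C: 1 H each → 2
  1 × C: 3 H
  1 × F: no H
  1 × N: no H
  1 × O: no H
  1 × S: 1 H
  Total hydrogens = 18.
Molecular formula: C13H18FNOS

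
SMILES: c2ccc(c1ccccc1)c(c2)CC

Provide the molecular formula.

C14H14

Heavy atoms from the SMILES: 14 C.
Implicit hydrogens by atom environment:
  9 × C (aromatic): 1 H each → 9
  3 × C (aromatic): no H
  1 × C: 3 H
  1 × C: 2 H
  Total hydrogens = 14.
Molecular formula: C14H14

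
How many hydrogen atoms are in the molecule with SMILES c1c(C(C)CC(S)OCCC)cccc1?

Hydrogens are implicit in SMILES; fill each atom to its normal valence:
  5 × C (aromatic): 1 H each → 5
  3 × C: 2 H each → 6
  2 × C: 3 H each → 6
  2 × C: 1 H each → 2
  1 × C (aromatic): no H
  1 × O: no H
  1 × S: 1 H
  Total hydrogens = 20.

20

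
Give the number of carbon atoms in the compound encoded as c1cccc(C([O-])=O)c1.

The symbol for carbon appears 7 times in the SMILES. Lowercase c denotes aromatic carbon and counts toward C.

7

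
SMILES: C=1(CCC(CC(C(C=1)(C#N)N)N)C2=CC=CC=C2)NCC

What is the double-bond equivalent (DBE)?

8

Molecular formula from the SMILES: C17H24N4.
DoU = (2C + 2 + N − H − X)/2 = (2·17 + 2 + 4 − 24 − 0)/2 = 16/2 = 8.
(Structurally: 2 ring(s) + 6 π bond(s) = 8.)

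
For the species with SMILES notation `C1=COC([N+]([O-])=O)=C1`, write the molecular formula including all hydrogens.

C4H3NO3

Heavy atoms from the SMILES: 4 C, 1 N, 3 O.
Implicit hydrogens by atom environment:
  3 × C (aromatic): 1 H each → 3
  1 × C (aromatic): no H
  1 × N (charge +1): no H
  1 × O (aromatic): no H
  1 × O: no H
  1 × O (charge -1): no H
  Total hydrogens = 3.
Molecular formula: C4H3NO3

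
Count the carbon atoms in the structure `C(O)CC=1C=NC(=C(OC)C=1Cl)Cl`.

8

The symbol for carbon appears 8 times in the SMILES. (Cl is a single chlorine, not C + l.)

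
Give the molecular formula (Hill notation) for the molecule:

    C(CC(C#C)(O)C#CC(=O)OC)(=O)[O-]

C9H7O5-

Heavy atoms from the SMILES: 9 C, 5 O.
Implicit hydrogens by atom environment:
  6 × C: no H
  3 × O: no H
  1 × C: 3 H
  1 × C: 2 H
  1 × C: 1 H
  1 × O: 1 H
  1 × O (charge -1): no H
  Total hydrogens = 7.
Net charge -1.
Molecular formula: C9H7O5-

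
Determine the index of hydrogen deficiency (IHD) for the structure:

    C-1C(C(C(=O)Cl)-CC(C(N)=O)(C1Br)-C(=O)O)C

4

Molecular formula from the SMILES: C10H13BrClNO4.
DoU = (2C + 2 + N − H − X)/2 = (2·10 + 2 + 1 − 13 − 2)/2 = 8/2 = 4.
(Structurally: 1 ring(s) + 3 π bond(s) = 4.)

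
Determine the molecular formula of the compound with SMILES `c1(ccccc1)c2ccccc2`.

Heavy atoms from the SMILES: 12 C.
Implicit hydrogens by atom environment:
  10 × C (aromatic): 1 H each → 10
  2 × C (aromatic): no H
  Total hydrogens = 10.
Molecular formula: C12H10

C12H10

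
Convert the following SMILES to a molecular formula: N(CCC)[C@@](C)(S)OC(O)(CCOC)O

Heavy atoms from the SMILES: 9 C, 1 N, 4 O, 1 S.
Implicit hydrogens by atom environment:
  4 × C: 2 H each → 8
  3 × C: 3 H each → 9
  2 × C: no H
  2 × O: 1 H each → 2
  2 × O: no H
  1 × N: 1 H
  1 × S: 1 H
  Total hydrogens = 21.
Molecular formula: C9H21NO4S

C9H21NO4S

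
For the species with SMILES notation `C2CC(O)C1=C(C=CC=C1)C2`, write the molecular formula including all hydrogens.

C10H12O

Heavy atoms from the SMILES: 10 C, 1 O.
Implicit hydrogens by atom environment:
  4 × C (aromatic): 1 H each → 4
  3 × C: 2 H each → 6
  2 × C (aromatic): no H
  1 × C: 1 H
  1 × O: 1 H
  Total hydrogens = 12.
Molecular formula: C10H12O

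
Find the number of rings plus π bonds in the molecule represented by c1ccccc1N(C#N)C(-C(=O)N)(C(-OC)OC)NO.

7

Molecular formula from the SMILES: C12H16N4O4.
DoU = (2C + 2 + N − H − X)/2 = (2·12 + 2 + 4 − 16 − 0)/2 = 14/2 = 7.
(Structurally: 1 ring(s) + 6 π bond(s) = 7.)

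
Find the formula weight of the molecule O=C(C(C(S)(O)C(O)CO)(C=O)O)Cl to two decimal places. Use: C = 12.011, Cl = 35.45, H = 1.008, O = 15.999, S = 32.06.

Molecular formula: C6H9ClO6S.
M = 6×12.011 + 1×35.45 + 9×1.008 + 6×15.999 + 1×32.06 = 244.64 g/mol.

244.64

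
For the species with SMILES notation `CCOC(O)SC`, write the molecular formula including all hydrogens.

C4H10O2S

Heavy atoms from the SMILES: 4 C, 2 O, 1 S.
Implicit hydrogens by atom environment:
  2 × C: 3 H each → 6
  1 × C: 2 H
  1 × C: 1 H
  1 × O: 1 H
  1 × O: no H
  1 × S: no H
  Total hydrogens = 10.
Molecular formula: C4H10O2S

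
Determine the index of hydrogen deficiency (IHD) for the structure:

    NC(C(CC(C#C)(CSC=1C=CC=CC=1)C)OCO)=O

7

Molecular formula from the SMILES: C15H19NO3S.
DoU = (2C + 2 + N − H − X)/2 = (2·15 + 2 + 1 − 19 − 0)/2 = 14/2 = 7.
(Structurally: 1 ring(s) + 6 π bond(s) = 7.)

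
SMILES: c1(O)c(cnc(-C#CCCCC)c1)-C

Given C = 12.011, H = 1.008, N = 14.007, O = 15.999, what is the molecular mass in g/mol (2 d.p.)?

189.26

Molecular formula: C12H15NO.
M = 12×12.011 + 15×1.008 + 1×14.007 + 1×15.999 = 189.26 g/mol.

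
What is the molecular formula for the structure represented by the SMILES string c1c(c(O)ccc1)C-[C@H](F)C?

C9H11FO

Heavy atoms from the SMILES: 9 C, 1 F, 1 O.
Implicit hydrogens by atom environment:
  4 × C (aromatic): 1 H each → 4
  2 × C (aromatic): no H
  1 × C: 3 H
  1 × C: 2 H
  1 × C: 1 H
  1 × F: no H
  1 × O: 1 H
  Total hydrogens = 11.
Molecular formula: C9H11FO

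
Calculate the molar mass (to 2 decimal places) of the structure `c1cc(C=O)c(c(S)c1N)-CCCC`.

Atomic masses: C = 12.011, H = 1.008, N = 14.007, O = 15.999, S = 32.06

Molecular formula: C11H15NOS.
M = 11×12.011 + 15×1.008 + 1×14.007 + 1×15.999 + 1×32.06 = 209.31 g/mol.

209.31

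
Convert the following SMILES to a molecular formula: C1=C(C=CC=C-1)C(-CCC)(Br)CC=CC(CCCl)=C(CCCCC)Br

Heavy atoms from the SMILES: 2 Br, 22 C, 1 Cl.
Implicit hydrogens by atom environment:
  9 × C: 2 H each → 18
  5 × C (aromatic): 1 H each → 5
  3 × C: no H
  2 × Br: no H
  2 × C: 3 H each → 6
  2 × C: 1 H each → 2
  1 × C (aromatic): no H
  1 × Cl: no H
  Total hydrogens = 31.
Molecular formula: C22H31Br2Cl

C22H31Br2Cl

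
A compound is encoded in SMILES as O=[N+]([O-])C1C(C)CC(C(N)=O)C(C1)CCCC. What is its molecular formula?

C12H22N2O3

Heavy atoms from the SMILES: 12 C, 2 N, 3 O.
Implicit hydrogens by atom environment:
  5 × C: 2 H each → 10
  4 × C: 1 H each → 4
  2 × C: 3 H each → 6
  2 × O: no H
  1 × C: no H
  1 × N: 2 H
  1 × N (charge +1): no H
  1 × O (charge -1): no H
  Total hydrogens = 22.
Molecular formula: C12H22N2O3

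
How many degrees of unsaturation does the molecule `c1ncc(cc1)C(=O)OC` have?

5

Molecular formula from the SMILES: C7H7NO2.
DoU = (2C + 2 + N − H − X)/2 = (2·7 + 2 + 1 − 7 − 0)/2 = 10/2 = 5.
(Structurally: 1 ring(s) + 4 π bond(s) = 5.)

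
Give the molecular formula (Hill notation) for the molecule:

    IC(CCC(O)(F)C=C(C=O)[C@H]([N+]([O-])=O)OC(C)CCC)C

C14H23FINO5

Heavy atoms from the SMILES: 14 C, 1 F, 1 I, 1 N, 5 O.
Implicit hydrogens by atom environment:
  5 × C: 1 H each → 5
  4 × C: 2 H each → 8
  3 × C: 3 H each → 9
  3 × O: no H
  2 × C: no H
  1 × F: no H
  1 × I: no H
  1 × N (charge +1): no H
  1 × O: 1 H
  1 × O (charge -1): no H
  Total hydrogens = 23.
Molecular formula: C14H23FINO5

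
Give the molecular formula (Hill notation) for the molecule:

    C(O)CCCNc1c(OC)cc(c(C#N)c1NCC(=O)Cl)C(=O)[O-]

C15H17ClN3O5-

Heavy atoms from the SMILES: 15 C, 1 Cl, 3 N, 5 O.
Implicit hydrogens by atom environment:
  5 × C: 2 H each → 10
  5 × C (aromatic): no H
  3 × C: no H
  3 × O: no H
  2 × N: 1 H each → 2
  1 × C: 3 H
  1 × C (aromatic): 1 H
  1 × Cl: no H
  1 × N: no H
  1 × O: 1 H
  1 × O (charge -1): no H
  Total hydrogens = 17.
Net charge -1.
Molecular formula: C15H17ClN3O5-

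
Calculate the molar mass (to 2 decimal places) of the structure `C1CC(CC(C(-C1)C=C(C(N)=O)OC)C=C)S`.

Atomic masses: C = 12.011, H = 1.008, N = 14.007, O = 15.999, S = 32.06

255.38

Molecular formula: C13H21NO2S.
M = 13×12.011 + 21×1.008 + 1×14.007 + 2×15.999 + 1×32.06 = 255.38 g/mol.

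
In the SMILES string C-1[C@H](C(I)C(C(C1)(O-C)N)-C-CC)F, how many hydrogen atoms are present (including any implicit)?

Hydrogens are implicit in SMILES; fill each atom to its normal valence:
  4 × C: 2 H each → 8
  3 × C: 1 H each → 3
  2 × C: 3 H each → 6
  1 × C: no H
  1 × F: no H
  1 × I: no H
  1 × N: 2 H
  1 × O: no H
  Total hydrogens = 19.

19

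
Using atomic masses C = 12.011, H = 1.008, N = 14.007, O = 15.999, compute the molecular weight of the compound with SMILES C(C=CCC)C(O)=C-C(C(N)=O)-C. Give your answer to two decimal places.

Molecular formula: C10H17NO2.
M = 10×12.011 + 17×1.008 + 1×14.007 + 2×15.999 = 183.25 g/mol.

183.25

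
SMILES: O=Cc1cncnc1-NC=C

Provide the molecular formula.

C7H7N3O

Heavy atoms from the SMILES: 7 C, 3 N, 1 O.
Implicit hydrogens by atom environment:
  2 × C (aromatic): 1 H each → 2
  2 × C: 1 H each → 2
  2 × C (aromatic): no H
  2 × N (aromatic): no H
  1 × C: 2 H
  1 × N: 1 H
  1 × O: no H
  Total hydrogens = 7.
Molecular formula: C7H7N3O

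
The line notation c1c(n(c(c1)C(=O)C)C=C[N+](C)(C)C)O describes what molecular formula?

Heavy atoms from the SMILES: 11 C, 2 N, 2 O.
Implicit hydrogens by atom environment:
  4 × C: 3 H each → 12
  2 × C (aromatic): 1 H each → 2
  2 × C: 1 H each → 2
  2 × C (aromatic): no H
  1 × C: no H
  1 × N (aromatic): no H
  1 × N (charge +1): no H
  1 × O: 1 H
  1 × O: no H
  Total hydrogens = 17.
Net charge +1.
Molecular formula: C11H17N2O2+

C11H17N2O2+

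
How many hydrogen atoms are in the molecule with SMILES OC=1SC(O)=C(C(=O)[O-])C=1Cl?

2

Hydrogens are implicit in SMILES; fill each atom to its normal valence:
  4 × C (aromatic): no H
  2 × O: 1 H each → 2
  1 × C: no H
  1 × Cl: no H
  1 × O: no H
  1 × O (charge -1): no H
  1 × S (aromatic): no H
  Total hydrogens = 2.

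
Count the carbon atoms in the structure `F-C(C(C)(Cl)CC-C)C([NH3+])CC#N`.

The symbol for carbon appears 9 times in the SMILES. (Cl is a single chlorine, not C + l.)

9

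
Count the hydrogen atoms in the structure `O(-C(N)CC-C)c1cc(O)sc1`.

13

Hydrogens are implicit in SMILES; fill each atom to its normal valence:
  2 × C: 2 H each → 4
  2 × C (aromatic): 1 H each → 2
  2 × C (aromatic): no H
  1 × C: 3 H
  1 × C: 1 H
  1 × N: 2 H
  1 × O: 1 H
  1 × O: no H
  1 × S (aromatic): no H
  Total hydrogens = 13.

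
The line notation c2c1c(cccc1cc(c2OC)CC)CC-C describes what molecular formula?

Heavy atoms from the SMILES: 16 C, 1 O.
Implicit hydrogens by atom environment:
  5 × C (aromatic): 1 H each → 5
  5 × C (aromatic): no H
  3 × C: 3 H each → 9
  3 × C: 2 H each → 6
  1 × O: no H
  Total hydrogens = 20.
Molecular formula: C16H20O

C16H20O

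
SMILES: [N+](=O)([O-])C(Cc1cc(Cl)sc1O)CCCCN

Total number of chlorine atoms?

The symbol for chlorine appears 1 time in the SMILES.

1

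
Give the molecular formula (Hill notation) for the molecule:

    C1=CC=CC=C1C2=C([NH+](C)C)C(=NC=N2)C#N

Heavy atoms from the SMILES: 13 C, 4 N.
Implicit hydrogens by atom environment:
  6 × C (aromatic): 1 H each → 6
  4 × C (aromatic): no H
  2 × C: 3 H each → 6
  2 × N (aromatic): no H
  1 × C: no H
  1 × N (charge +1): 1 H
  1 × N: no H
  Total hydrogens = 13.
Net charge +1.
Molecular formula: C13H13N4+

C13H13N4+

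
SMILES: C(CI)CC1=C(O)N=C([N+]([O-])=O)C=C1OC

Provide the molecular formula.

C9H11IN2O4

Heavy atoms from the SMILES: 9 C, 1 I, 2 N, 4 O.
Implicit hydrogens by atom environment:
  4 × C (aromatic): no H
  3 × C: 2 H each → 6
  2 × O: no H
  1 × C: 3 H
  1 × C (aromatic): 1 H
  1 × I: no H
  1 × N (aromatic): no H
  1 × N (charge +1): no H
  1 × O: 1 H
  1 × O (charge -1): no H
  Total hydrogens = 11.
Molecular formula: C9H11IN2O4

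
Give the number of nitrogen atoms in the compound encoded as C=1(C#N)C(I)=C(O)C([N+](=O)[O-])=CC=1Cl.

The symbol for nitrogen appears 2 times in the SMILES.

2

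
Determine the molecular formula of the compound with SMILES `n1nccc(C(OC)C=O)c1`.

C7H8N2O2

Heavy atoms from the SMILES: 7 C, 2 N, 2 O.
Implicit hydrogens by atom environment:
  3 × C (aromatic): 1 H each → 3
  2 × C: 1 H each → 2
  2 × N (aromatic): no H
  2 × O: no H
  1 × C: 3 H
  1 × C (aromatic): no H
  Total hydrogens = 8.
Molecular formula: C7H8N2O2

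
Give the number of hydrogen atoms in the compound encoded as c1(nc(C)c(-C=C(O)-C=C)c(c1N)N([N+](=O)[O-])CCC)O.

18

Hydrogens are implicit in SMILES; fill each atom to its normal valence:
  5 × C (aromatic): no H
  3 × C: 2 H each → 6
  2 × C: 3 H each → 6
  2 × C: 1 H each → 2
  2 × O: 1 H each → 2
  1 × C: no H
  1 × N: 2 H
  1 × N (aromatic): no H
  1 × N: no H
  1 × N (charge +1): no H
  1 × O: no H
  1 × O (charge -1): no H
  Total hydrogens = 18.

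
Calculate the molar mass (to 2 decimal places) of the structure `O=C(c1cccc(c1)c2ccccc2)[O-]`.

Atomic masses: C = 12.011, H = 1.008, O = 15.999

Molecular formula: C13H9O2-.
M = 13×12.011 + 9×1.008 + 2×15.999 = 197.21 g/mol.

197.21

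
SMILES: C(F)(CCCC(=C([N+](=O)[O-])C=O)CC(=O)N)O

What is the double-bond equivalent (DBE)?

Molecular formula from the SMILES: C9H13FN2O5.
DoU = (2C + 2 + N − H − X)/2 = (2·9 + 2 + 2 − 13 − 1)/2 = 8/2 = 4.
(Structurally: 0 ring(s) + 4 π bond(s) = 4.)

4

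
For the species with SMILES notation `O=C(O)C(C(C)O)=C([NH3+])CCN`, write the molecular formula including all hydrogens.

Heavy atoms from the SMILES: 7 C, 2 N, 3 O.
Implicit hydrogens by atom environment:
  3 × C: no H
  2 × C: 2 H each → 4
  2 × O: 1 H each → 2
  1 × C: 3 H
  1 × C: 1 H
  1 × N (charge +1): 3 H
  1 × N: 2 H
  1 × O: no H
  Total hydrogens = 15.
Net charge +1.
Molecular formula: C7H15N2O3+

C7H15N2O3+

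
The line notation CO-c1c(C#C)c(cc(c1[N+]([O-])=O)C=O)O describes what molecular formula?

Heavy atoms from the SMILES: 10 C, 1 N, 5 O.
Implicit hydrogens by atom environment:
  5 × C (aromatic): no H
  3 × O: no H
  2 × C: 1 H each → 2
  1 × C: 3 H
  1 × C (aromatic): 1 H
  1 × C: no H
  1 × N (charge +1): no H
  1 × O: 1 H
  1 × O (charge -1): no H
  Total hydrogens = 7.
Molecular formula: C10H7NO5

C10H7NO5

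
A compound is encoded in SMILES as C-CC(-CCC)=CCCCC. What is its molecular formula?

Heavy atoms from the SMILES: 11 C.
Implicit hydrogens by atom environment:
  6 × C: 2 H each → 12
  3 × C: 3 H each → 9
  1 × C: 1 H
  1 × C: no H
  Total hydrogens = 22.
Molecular formula: C11H22

C11H22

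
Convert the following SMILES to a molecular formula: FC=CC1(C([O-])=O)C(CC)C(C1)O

C9H12FO3-

Heavy atoms from the SMILES: 9 C, 1 F, 3 O.
Implicit hydrogens by atom environment:
  4 × C: 1 H each → 4
  2 × C: 2 H each → 4
  2 × C: no H
  1 × C: 3 H
  1 × F: no H
  1 × O: 1 H
  1 × O: no H
  1 × O (charge -1): no H
  Total hydrogens = 12.
Net charge -1.
Molecular formula: C9H12FO3-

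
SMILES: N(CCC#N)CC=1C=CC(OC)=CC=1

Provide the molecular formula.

Heavy atoms from the SMILES: 11 C, 2 N, 1 O.
Implicit hydrogens by atom environment:
  4 × C (aromatic): 1 H each → 4
  3 × C: 2 H each → 6
  2 × C (aromatic): no H
  1 × C: 3 H
  1 × C: no H
  1 × N: 1 H
  1 × N: no H
  1 × O: no H
  Total hydrogens = 14.
Molecular formula: C11H14N2O

C11H14N2O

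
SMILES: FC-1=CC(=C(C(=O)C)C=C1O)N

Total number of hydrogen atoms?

Hydrogens are implicit in SMILES; fill each atom to its normal valence:
  4 × C (aromatic): no H
  2 × C (aromatic): 1 H each → 2
  1 × C: 3 H
  1 × C: no H
  1 × F: no H
  1 × N: 2 H
  1 × O: 1 H
  1 × O: no H
  Total hydrogens = 8.

8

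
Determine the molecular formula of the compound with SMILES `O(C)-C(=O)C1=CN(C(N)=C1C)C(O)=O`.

Heavy atoms from the SMILES: 8 C, 2 N, 4 O.
Implicit hydrogens by atom environment:
  3 × C (aromatic): no H
  3 × O: no H
  2 × C: 3 H each → 6
  2 × C: no H
  1 × C (aromatic): 1 H
  1 × N: 2 H
  1 × N (aromatic): no H
  1 × O: 1 H
  Total hydrogens = 10.
Molecular formula: C8H10N2O4

C8H10N2O4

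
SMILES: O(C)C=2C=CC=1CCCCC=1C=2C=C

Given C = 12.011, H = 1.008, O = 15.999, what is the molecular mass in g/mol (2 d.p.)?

188.27

Molecular formula: C13H16O.
M = 13×12.011 + 16×1.008 + 1×15.999 = 188.27 g/mol.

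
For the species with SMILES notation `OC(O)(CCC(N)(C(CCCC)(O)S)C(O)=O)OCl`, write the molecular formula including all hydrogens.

C10H20ClNO6S

Heavy atoms from the SMILES: 10 C, 1 Cl, 1 N, 6 O, 1 S.
Implicit hydrogens by atom environment:
  5 × C: 2 H each → 10
  4 × C: no H
  4 × O: 1 H each → 4
  2 × O: no H
  1 × C: 3 H
  1 × Cl: no H
  1 × N: 2 H
  1 × S: 1 H
  Total hydrogens = 20.
Molecular formula: C10H20ClNO6S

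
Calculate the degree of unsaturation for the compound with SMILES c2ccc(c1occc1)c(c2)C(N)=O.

Molecular formula from the SMILES: C11H9NO2.
DoU = (2C + 2 + N − H − X)/2 = (2·11 + 2 + 1 − 9 − 0)/2 = 16/2 = 8.
(Structurally: 2 ring(s) + 6 π bond(s) = 8.)

8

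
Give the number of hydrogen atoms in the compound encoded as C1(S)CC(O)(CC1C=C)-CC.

Hydrogens are implicit in SMILES; fill each atom to its normal valence:
  4 × C: 2 H each → 8
  3 × C: 1 H each → 3
  1 × C: 3 H
  1 × C: no H
  1 × O: 1 H
  1 × S: 1 H
  Total hydrogens = 16.

16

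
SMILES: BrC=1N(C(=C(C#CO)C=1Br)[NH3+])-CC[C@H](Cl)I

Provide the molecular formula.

Heavy atoms from the SMILES: 2 Br, 9 C, 1 Cl, 1 I, 2 N, 1 O.
Implicit hydrogens by atom environment:
  4 × C (aromatic): no H
  2 × Br: no H
  2 × C: 2 H each → 4
  2 × C: no H
  1 × C: 1 H
  1 × Cl: no H
  1 × I: no H
  1 × N (charge +1): 3 H
  1 × N (aromatic): no H
  1 × O: 1 H
  Total hydrogens = 9.
Net charge +1.
Molecular formula: C9H9Br2ClIN2O+

C9H9Br2ClIN2O+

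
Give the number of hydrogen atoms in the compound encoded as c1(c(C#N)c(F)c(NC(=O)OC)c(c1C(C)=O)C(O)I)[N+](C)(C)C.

18

Hydrogens are implicit in SMILES; fill each atom to its normal valence:
  6 × C (aromatic): no H
  5 × C: 3 H each → 15
  3 × C: no H
  3 × O: no H
  1 × C: 1 H
  1 × F: no H
  1 × I: no H
  1 × N: 1 H
  1 × N: no H
  1 × N (charge +1): no H
  1 × O: 1 H
  Total hydrogens = 18.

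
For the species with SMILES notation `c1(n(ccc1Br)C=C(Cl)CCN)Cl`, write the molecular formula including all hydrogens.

C8H9BrCl2N2

Heavy atoms from the SMILES: 1 Br, 8 C, 2 Cl, 2 N.
Implicit hydrogens by atom environment:
  2 × C: 2 H each → 4
  2 × C (aromatic): 1 H each → 2
  2 × C (aromatic): no H
  2 × Cl: no H
  1 × Br: no H
  1 × C: 1 H
  1 × C: no H
  1 × N: 2 H
  1 × N (aromatic): no H
  Total hydrogens = 9.
Molecular formula: C8H9BrCl2N2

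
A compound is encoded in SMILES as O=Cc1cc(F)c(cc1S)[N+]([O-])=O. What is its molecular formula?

C7H4FNO3S

Heavy atoms from the SMILES: 7 C, 1 F, 1 N, 3 O, 1 S.
Implicit hydrogens by atom environment:
  4 × C (aromatic): no H
  2 × C (aromatic): 1 H each → 2
  2 × O: no H
  1 × C: 1 H
  1 × F: no H
  1 × N (charge +1): no H
  1 × O (charge -1): no H
  1 × S: 1 H
  Total hydrogens = 4.
Molecular formula: C7H4FNO3S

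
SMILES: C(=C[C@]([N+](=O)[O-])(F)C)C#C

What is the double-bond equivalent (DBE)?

Molecular formula from the SMILES: C6H6FNO2.
DoU = (2C + 2 + N − H − X)/2 = (2·6 + 2 + 1 − 6 − 1)/2 = 8/2 = 4.
(Structurally: 0 ring(s) + 4 π bond(s) = 4.)

4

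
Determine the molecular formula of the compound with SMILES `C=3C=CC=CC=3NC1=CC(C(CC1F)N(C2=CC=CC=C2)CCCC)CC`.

C24H31FN2

Heavy atoms from the SMILES: 24 C, 1 F, 2 N.
Implicit hydrogens by atom environment:
  10 × C (aromatic): 1 H each → 10
  5 × C: 2 H each → 10
  4 × C: 1 H each → 4
  2 × C: 3 H each → 6
  2 × C (aromatic): no H
  1 × C: no H
  1 × F: no H
  1 × N: 1 H
  1 × N: no H
  Total hydrogens = 31.
Molecular formula: C24H31FN2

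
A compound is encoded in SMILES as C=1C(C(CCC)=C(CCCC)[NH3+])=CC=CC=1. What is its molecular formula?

Heavy atoms from the SMILES: 15 C, 1 N.
Implicit hydrogens by atom environment:
  5 × C: 2 H each → 10
  5 × C (aromatic): 1 H each → 5
  2 × C: 3 H each → 6
  2 × C: no H
  1 × C (aromatic): no H
  1 × N (charge +1): 3 H
  Total hydrogens = 24.
Net charge +1.
Molecular formula: C15H24N+

C15H24N+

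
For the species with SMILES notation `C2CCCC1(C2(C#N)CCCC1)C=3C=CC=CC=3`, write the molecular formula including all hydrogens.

Heavy atoms from the SMILES: 17 C, 1 N.
Implicit hydrogens by atom environment:
  8 × C: 2 H each → 16
  5 × C (aromatic): 1 H each → 5
  3 × C: no H
  1 × C (aromatic): no H
  1 × N: no H
  Total hydrogens = 21.
Molecular formula: C17H21N

C17H21N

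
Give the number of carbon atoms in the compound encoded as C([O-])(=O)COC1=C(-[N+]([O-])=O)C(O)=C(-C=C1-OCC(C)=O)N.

11

The symbol for carbon appears 11 times in the SMILES.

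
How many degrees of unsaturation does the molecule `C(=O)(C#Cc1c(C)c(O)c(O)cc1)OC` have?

7

Molecular formula from the SMILES: C11H10O4.
DoU = (2C + 2 + N − H − X)/2 = (2·11 + 2 + 0 − 10 − 0)/2 = 14/2 = 7.
(Structurally: 1 ring(s) + 6 π bond(s) = 7.)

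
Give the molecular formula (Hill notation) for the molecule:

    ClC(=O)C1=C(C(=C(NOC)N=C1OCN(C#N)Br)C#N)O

Heavy atoms from the SMILES: 1 Br, 10 C, 1 Cl, 5 N, 4 O.
Implicit hydrogens by atom environment:
  5 × C (aromatic): no H
  3 × C: no H
  3 × N: no H
  3 × O: no H
  1 × Br: no H
  1 × C: 3 H
  1 × C: 2 H
  1 × Cl: no H
  1 × N: 1 H
  1 × N (aromatic): no H
  1 × O: 1 H
  Total hydrogens = 7.
Molecular formula: C10H7BrClN5O4

C10H7BrClN5O4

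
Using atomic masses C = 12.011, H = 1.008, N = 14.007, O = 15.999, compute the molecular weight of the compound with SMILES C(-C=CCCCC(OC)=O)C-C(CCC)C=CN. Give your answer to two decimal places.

Molecular formula: C15H27NO2.
M = 15×12.011 + 27×1.008 + 1×14.007 + 2×15.999 = 253.39 g/mol.

253.39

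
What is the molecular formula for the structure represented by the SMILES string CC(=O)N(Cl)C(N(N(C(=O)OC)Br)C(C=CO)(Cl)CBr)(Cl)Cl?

Heavy atoms from the SMILES: 2 Br, 9 C, 4 Cl, 3 N, 4 O.
Implicit hydrogens by atom environment:
  4 × C: no H
  4 × Cl: no H
  3 × N: no H
  3 × O: no H
  2 × Br: no H
  2 × C: 3 H each → 6
  2 × C: 1 H each → 2
  1 × C: 2 H
  1 × O: 1 H
  Total hydrogens = 11.
Molecular formula: C9H11Br2Cl4N3O4

C9H11Br2Cl4N3O4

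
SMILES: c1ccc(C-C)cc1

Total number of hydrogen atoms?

10

Hydrogens are implicit in SMILES; fill each atom to its normal valence:
  5 × C (aromatic): 1 H each → 5
  1 × C: 3 H
  1 × C: 2 H
  1 × C (aromatic): no H
  Total hydrogens = 10.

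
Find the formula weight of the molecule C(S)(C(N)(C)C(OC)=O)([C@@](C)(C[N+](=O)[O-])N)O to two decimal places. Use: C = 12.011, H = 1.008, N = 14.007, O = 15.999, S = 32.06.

267.30

Molecular formula: C8H17N3O5S.
M = 8×12.011 + 17×1.008 + 3×14.007 + 5×15.999 + 1×32.06 = 267.30 g/mol.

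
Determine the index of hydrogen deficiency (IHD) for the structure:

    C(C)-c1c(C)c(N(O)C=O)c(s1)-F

4

Molecular formula from the SMILES: C8H10FNO2S.
DoU = (2C + 2 + N − H − X)/2 = (2·8 + 2 + 1 − 10 − 1)/2 = 8/2 = 4.
(Structurally: 1 ring(s) + 3 π bond(s) = 4.)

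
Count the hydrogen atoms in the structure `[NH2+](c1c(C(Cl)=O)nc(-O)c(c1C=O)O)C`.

8

Hydrogens are implicit in SMILES; fill each atom to its normal valence:
  5 × C (aromatic): no H
  2 × O: 1 H each → 2
  2 × O: no H
  1 × C: 3 H
  1 × C: 1 H
  1 × C: no H
  1 × Cl: no H
  1 × N (charge +1): 2 H
  1 × N (aromatic): no H
  Total hydrogens = 8.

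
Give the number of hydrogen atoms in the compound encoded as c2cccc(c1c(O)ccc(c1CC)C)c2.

16

Hydrogens are implicit in SMILES; fill each atom to its normal valence:
  7 × C (aromatic): 1 H each → 7
  5 × C (aromatic): no H
  2 × C: 3 H each → 6
  1 × C: 2 H
  1 × O: 1 H
  Total hydrogens = 16.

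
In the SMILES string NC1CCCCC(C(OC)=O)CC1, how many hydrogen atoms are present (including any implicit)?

19

Hydrogens are implicit in SMILES; fill each atom to its normal valence:
  6 × C: 2 H each → 12
  2 × C: 1 H each → 2
  2 × O: no H
  1 × C: 3 H
  1 × C: no H
  1 × N: 2 H
  Total hydrogens = 19.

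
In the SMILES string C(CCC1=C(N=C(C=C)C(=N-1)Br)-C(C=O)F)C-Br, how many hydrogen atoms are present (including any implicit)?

13

Hydrogens are implicit in SMILES; fill each atom to its normal valence:
  5 × C: 2 H each → 10
  4 × C (aromatic): no H
  3 × C: 1 H each → 3
  2 × Br: no H
  2 × N (aromatic): no H
  1 × F: no H
  1 × O: no H
  Total hydrogens = 13.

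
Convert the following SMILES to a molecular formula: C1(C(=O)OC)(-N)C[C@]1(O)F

Heavy atoms from the SMILES: 5 C, 1 F, 1 N, 3 O.
Implicit hydrogens by atom environment:
  3 × C: no H
  2 × O: no H
  1 × C: 3 H
  1 × C: 2 H
  1 × F: no H
  1 × N: 2 H
  1 × O: 1 H
  Total hydrogens = 8.
Molecular formula: C5H8FNO3

C5H8FNO3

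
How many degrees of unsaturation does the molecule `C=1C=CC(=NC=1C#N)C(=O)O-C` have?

Molecular formula from the SMILES: C8H6N2O2.
DoU = (2C + 2 + N − H − X)/2 = (2·8 + 2 + 2 − 6 − 0)/2 = 14/2 = 7.
(Structurally: 1 ring(s) + 6 π bond(s) = 7.)

7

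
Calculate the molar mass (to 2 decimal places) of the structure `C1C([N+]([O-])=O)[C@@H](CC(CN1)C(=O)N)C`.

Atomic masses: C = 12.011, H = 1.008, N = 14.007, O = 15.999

Molecular formula: C8H15N3O3.
M = 8×12.011 + 15×1.008 + 3×14.007 + 3×15.999 = 201.23 g/mol.

201.23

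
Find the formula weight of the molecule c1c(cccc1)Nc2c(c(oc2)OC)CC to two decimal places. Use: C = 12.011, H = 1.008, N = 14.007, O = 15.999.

Molecular formula: C13H15NO2.
M = 13×12.011 + 15×1.008 + 1×14.007 + 2×15.999 = 217.27 g/mol.

217.27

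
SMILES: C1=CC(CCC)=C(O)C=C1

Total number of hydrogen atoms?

12

Hydrogens are implicit in SMILES; fill each atom to its normal valence:
  4 × C (aromatic): 1 H each → 4
  2 × C: 2 H each → 4
  2 × C (aromatic): no H
  1 × C: 3 H
  1 × O: 1 H
  Total hydrogens = 12.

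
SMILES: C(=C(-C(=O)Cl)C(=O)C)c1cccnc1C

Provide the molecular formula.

C11H10ClNO2

Heavy atoms from the SMILES: 11 C, 1 Cl, 1 N, 2 O.
Implicit hydrogens by atom environment:
  3 × C (aromatic): 1 H each → 3
  3 × C: no H
  2 × C: 3 H each → 6
  2 × C (aromatic): no H
  2 × O: no H
  1 × C: 1 H
  1 × Cl: no H
  1 × N (aromatic): no H
  Total hydrogens = 10.
Molecular formula: C11H10ClNO2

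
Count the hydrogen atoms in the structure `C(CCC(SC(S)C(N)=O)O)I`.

12

Hydrogens are implicit in SMILES; fill each atom to its normal valence:
  3 × C: 2 H each → 6
  2 × C: 1 H each → 2
  1 × C: no H
  1 × I: no H
  1 × N: 2 H
  1 × O: 1 H
  1 × O: no H
  1 × S: 1 H
  1 × S: no H
  Total hydrogens = 12.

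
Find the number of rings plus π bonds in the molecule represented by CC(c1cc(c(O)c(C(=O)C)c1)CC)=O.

Molecular formula from the SMILES: C12H14O3.
DoU = (2C + 2 + N − H − X)/2 = (2·12 + 2 + 0 − 14 − 0)/2 = 12/2 = 6.
(Structurally: 1 ring(s) + 5 π bond(s) = 6.)

6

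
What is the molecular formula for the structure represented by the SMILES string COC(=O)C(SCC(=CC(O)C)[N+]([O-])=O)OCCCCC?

Heavy atoms from the SMILES: 13 C, 1 N, 6 O, 1 S.
Implicit hydrogens by atom environment:
  5 × C: 2 H each → 10
  4 × O: no H
  3 × C: 3 H each → 9
  3 × C: 1 H each → 3
  2 × C: no H
  1 × N (charge +1): no H
  1 × O: 1 H
  1 × O (charge -1): no H
  1 × S: no H
  Total hydrogens = 23.
Molecular formula: C13H23NO6S

C13H23NO6S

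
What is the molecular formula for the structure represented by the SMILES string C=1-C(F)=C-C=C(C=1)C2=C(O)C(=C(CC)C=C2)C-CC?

Heavy atoms from the SMILES: 17 C, 1 F, 1 O.
Implicit hydrogens by atom environment:
  6 × C (aromatic): 1 H each → 6
  6 × C (aromatic): no H
  3 × C: 2 H each → 6
  2 × C: 3 H each → 6
  1 × F: no H
  1 × O: 1 H
  Total hydrogens = 19.
Molecular formula: C17H19FO

C17H19FO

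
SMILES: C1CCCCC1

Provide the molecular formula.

Heavy atoms from the SMILES: 6 C.
Implicit hydrogens by atom environment:
  6 × C: 2 H each → 12
  Total hydrogens = 12.
Molecular formula: C6H12

C6H12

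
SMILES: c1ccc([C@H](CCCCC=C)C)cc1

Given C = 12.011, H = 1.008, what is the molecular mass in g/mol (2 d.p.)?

Molecular formula: C14H20.
M = 14×12.011 + 20×1.008 = 188.31 g/mol.

188.31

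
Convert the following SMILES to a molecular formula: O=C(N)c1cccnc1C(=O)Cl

C7H5ClN2O2

Heavy atoms from the SMILES: 7 C, 1 Cl, 2 N, 2 O.
Implicit hydrogens by atom environment:
  3 × C (aromatic): 1 H each → 3
  2 × C (aromatic): no H
  2 × C: no H
  2 × O: no H
  1 × Cl: no H
  1 × N: 2 H
  1 × N (aromatic): no H
  Total hydrogens = 5.
Molecular formula: C7H5ClN2O2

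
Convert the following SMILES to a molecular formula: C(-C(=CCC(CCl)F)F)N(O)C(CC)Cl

Heavy atoms from the SMILES: 9 C, 2 Cl, 2 F, 1 N, 1 O.
Implicit hydrogens by atom environment:
  4 × C: 2 H each → 8
  3 × C: 1 H each → 3
  2 × Cl: no H
  2 × F: no H
  1 × C: 3 H
  1 × C: no H
  1 × N: no H
  1 × O: 1 H
  Total hydrogens = 15.
Molecular formula: C9H15Cl2F2NO

C9H15Cl2F2NO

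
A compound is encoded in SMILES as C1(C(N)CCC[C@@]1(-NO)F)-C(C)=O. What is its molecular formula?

Heavy atoms from the SMILES: 8 C, 1 F, 2 N, 2 O.
Implicit hydrogens by atom environment:
  3 × C: 2 H each → 6
  2 × C: 1 H each → 2
  2 × C: no H
  1 × C: 3 H
  1 × F: no H
  1 × N: 2 H
  1 × N: 1 H
  1 × O: 1 H
  1 × O: no H
  Total hydrogens = 15.
Molecular formula: C8H15FN2O2

C8H15FN2O2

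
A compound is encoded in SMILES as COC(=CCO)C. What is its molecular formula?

Heavy atoms from the SMILES: 5 C, 2 O.
Implicit hydrogens by atom environment:
  2 × C: 3 H each → 6
  1 × C: 2 H
  1 × C: 1 H
  1 × C: no H
  1 × O: 1 H
  1 × O: no H
  Total hydrogens = 10.
Molecular formula: C5H10O2

C5H10O2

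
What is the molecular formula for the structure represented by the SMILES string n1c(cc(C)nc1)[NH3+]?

C5H8N3+

Heavy atoms from the SMILES: 5 C, 3 N.
Implicit hydrogens by atom environment:
  2 × C (aromatic): 1 H each → 2
  2 × C (aromatic): no H
  2 × N (aromatic): no H
  1 × C: 3 H
  1 × N (charge +1): 3 H
  Total hydrogens = 8.
Net charge +1.
Molecular formula: C5H8N3+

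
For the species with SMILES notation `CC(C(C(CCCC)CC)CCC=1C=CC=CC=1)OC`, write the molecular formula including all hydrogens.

C19H32O

Heavy atoms from the SMILES: 19 C, 1 O.
Implicit hydrogens by atom environment:
  6 × C: 2 H each → 12
  5 × C (aromatic): 1 H each → 5
  4 × C: 3 H each → 12
  3 × C: 1 H each → 3
  1 × C (aromatic): no H
  1 × O: no H
  Total hydrogens = 32.
Molecular formula: C19H32O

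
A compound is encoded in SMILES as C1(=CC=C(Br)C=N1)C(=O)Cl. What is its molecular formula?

C6H3BrClNO

Heavy atoms from the SMILES: 1 Br, 6 C, 1 Cl, 1 N, 1 O.
Implicit hydrogens by atom environment:
  3 × C (aromatic): 1 H each → 3
  2 × C (aromatic): no H
  1 × Br: no H
  1 × C: no H
  1 × Cl: no H
  1 × N (aromatic): no H
  1 × O: no H
  Total hydrogens = 3.
Molecular formula: C6H3BrClNO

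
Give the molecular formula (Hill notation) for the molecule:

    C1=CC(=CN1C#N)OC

Heavy atoms from the SMILES: 6 C, 2 N, 1 O.
Implicit hydrogens by atom environment:
  3 × C (aromatic): 1 H each → 3
  1 × C: 3 H
  1 × C (aromatic): no H
  1 × C: no H
  1 × N (aromatic): no H
  1 × N: no H
  1 × O: no H
  Total hydrogens = 6.
Molecular formula: C6H6N2O

C6H6N2O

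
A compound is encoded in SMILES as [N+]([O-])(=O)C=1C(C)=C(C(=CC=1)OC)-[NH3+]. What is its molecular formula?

C8H11N2O3+

Heavy atoms from the SMILES: 8 C, 2 N, 3 O.
Implicit hydrogens by atom environment:
  4 × C (aromatic): no H
  2 × C: 3 H each → 6
  2 × C (aromatic): 1 H each → 2
  2 × O: no H
  1 × N (charge +1): 3 H
  1 × N (charge +1): no H
  1 × O (charge -1): no H
  Total hydrogens = 11.
Net charge +1.
Molecular formula: C8H11N2O3+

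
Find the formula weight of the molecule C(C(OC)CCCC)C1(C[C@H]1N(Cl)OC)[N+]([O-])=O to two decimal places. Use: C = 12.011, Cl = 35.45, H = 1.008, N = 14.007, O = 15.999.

280.75

Molecular formula: C11H21ClN2O4.
M = 11×12.011 + 1×35.45 + 21×1.008 + 2×14.007 + 4×15.999 = 280.75 g/mol.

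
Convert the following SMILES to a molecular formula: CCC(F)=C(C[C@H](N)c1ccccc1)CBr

Heavy atoms from the SMILES: 1 Br, 13 C, 1 F, 1 N.
Implicit hydrogens by atom environment:
  5 × C (aromatic): 1 H each → 5
  3 × C: 2 H each → 6
  2 × C: no H
  1 × Br: no H
  1 × C: 3 H
  1 × C: 1 H
  1 × C (aromatic): no H
  1 × F: no H
  1 × N: 2 H
  Total hydrogens = 17.
Molecular formula: C13H17BrFN

C13H17BrFN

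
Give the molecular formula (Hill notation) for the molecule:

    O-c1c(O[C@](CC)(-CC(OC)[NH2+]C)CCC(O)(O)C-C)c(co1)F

C16H29FNO6+

Heavy atoms from the SMILES: 16 C, 1 F, 1 N, 6 O.
Implicit hydrogens by atom environment:
  5 × C: 2 H each → 10
  4 × C: 3 H each → 12
  3 × C (aromatic): no H
  3 × O: 1 H each → 3
  2 × C: no H
  2 × O: no H
  1 × C (aromatic): 1 H
  1 × C: 1 H
  1 × F: no H
  1 × N (charge +1): 2 H
  1 × O (aromatic): no H
  Total hydrogens = 29.
Net charge +1.
Molecular formula: C16H29FNO6+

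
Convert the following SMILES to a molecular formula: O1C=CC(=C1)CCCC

Heavy atoms from the SMILES: 8 C, 1 O.
Implicit hydrogens by atom environment:
  3 × C: 2 H each → 6
  3 × C (aromatic): 1 H each → 3
  1 × C: 3 H
  1 × C (aromatic): no H
  1 × O (aromatic): no H
  Total hydrogens = 12.
Molecular formula: C8H12O

C8H12O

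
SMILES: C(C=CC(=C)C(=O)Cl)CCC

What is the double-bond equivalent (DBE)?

Molecular formula from the SMILES: C9H13ClO.
DoU = (2C + 2 + N − H − X)/2 = (2·9 + 2 + 0 − 13 − 1)/2 = 6/2 = 3.
(Structurally: 0 ring(s) + 3 π bond(s) = 3.)

3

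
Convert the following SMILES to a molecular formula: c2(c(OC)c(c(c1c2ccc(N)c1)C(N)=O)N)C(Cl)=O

C13H12ClN3O3

Heavy atoms from the SMILES: 13 C, 1 Cl, 3 N, 3 O.
Implicit hydrogens by atom environment:
  7 × C (aromatic): no H
  3 × C (aromatic): 1 H each → 3
  3 × N: 2 H each → 6
  3 × O: no H
  2 × C: no H
  1 × C: 3 H
  1 × Cl: no H
  Total hydrogens = 12.
Molecular formula: C13H12ClN3O3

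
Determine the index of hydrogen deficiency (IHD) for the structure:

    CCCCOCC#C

Molecular formula from the SMILES: C7H12O.
DoU = (2C + 2 + N − H − X)/2 = (2·7 + 2 + 0 − 12 − 0)/2 = 4/2 = 2.
(Structurally: 0 ring(s) + 2 π bond(s) = 2.)

2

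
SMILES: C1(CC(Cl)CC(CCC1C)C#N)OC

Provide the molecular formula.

Heavy atoms from the SMILES: 11 C, 1 Cl, 1 N, 1 O.
Implicit hydrogens by atom environment:
  4 × C: 2 H each → 8
  4 × C: 1 H each → 4
  2 × C: 3 H each → 6
  1 × C: no H
  1 × Cl: no H
  1 × N: no H
  1 × O: no H
  Total hydrogens = 18.
Molecular formula: C11H18ClNO

C11H18ClNO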